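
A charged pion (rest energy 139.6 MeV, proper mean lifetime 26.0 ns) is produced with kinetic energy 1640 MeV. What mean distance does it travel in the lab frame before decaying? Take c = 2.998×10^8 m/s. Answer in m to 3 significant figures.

d ≈ 99.1 m

γ = 1 + K/(m₀c²) = 1 + 1640/139.6 = 12.748
β = √(1 − 1/γ²) = 0.99692
Dilated lifetime: γτ₀ = 12.748 × 26.0 ns = 331.44 ns
d = βc·γτ₀ = 0.99692 × (2.998×10^8 m/s) × 3.3144×10^-7 s = 99.1 m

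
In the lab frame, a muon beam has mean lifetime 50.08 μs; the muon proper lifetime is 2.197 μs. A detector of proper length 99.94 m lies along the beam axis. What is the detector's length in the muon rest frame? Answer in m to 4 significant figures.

L ≈ 4.384 m

Time dilation ⇒ γ = Δt/τ₀ = 50.08/2.197 = 22.7947
Length contraction: L = L₀/γ = 99.94/22.7947 = 4.384 m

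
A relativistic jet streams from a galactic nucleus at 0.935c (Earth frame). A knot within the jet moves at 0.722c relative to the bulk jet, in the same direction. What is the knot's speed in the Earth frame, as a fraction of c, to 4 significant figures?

Relativistic velocity addition: u = (u' + v)/(1 + u'v/c²)
= (0.722 + 0.935)/(1 + 0.722×0.935) = 1.657/1.67507 = 0.9892

u ≈ 0.9892c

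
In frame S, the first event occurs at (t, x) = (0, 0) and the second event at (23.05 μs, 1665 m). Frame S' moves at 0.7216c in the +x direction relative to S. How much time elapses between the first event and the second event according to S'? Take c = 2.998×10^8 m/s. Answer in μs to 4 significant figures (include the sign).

Δt' ≈ 27.51 μs

γ = 1/√(1 − 0.7216²) = 1.44444
Δt' = γ(Δt − vΔx/c²) = 1.44444 × (23.05 μs − 0.7216×1665 m / (2.998×10^8 m/s))
= 1.44444 × (19.0424 μs) = 27.51 μs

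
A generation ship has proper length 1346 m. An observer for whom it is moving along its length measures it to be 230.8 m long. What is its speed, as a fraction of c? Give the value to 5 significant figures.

γ = L₀/L = 1346/230.8 = 5.831889
β = √(1 − 1/γ²) = 0.98519

β ≈ 0.98519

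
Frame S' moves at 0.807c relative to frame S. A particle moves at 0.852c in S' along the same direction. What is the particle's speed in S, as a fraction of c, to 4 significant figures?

Relativistic velocity addition: u = (u' + v)/(1 + u'v/c²)
= (0.852 + 0.807)/(1 + 0.852×0.807) = 1.659/1.68756 = 0.9831

u ≈ 0.9831c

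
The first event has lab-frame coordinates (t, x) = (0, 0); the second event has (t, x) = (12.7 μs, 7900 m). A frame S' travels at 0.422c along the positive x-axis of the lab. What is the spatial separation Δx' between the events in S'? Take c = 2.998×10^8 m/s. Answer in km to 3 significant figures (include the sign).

Δx' ≈ 6.94 km

γ = 1/√(1 − 0.422²) = 1.1030
Δx' = γ(Δx − vΔt) = 1.1030 × (7900 m − 0.422×(2.998×10^8 m/s)×12.7×10^-6 s)
= 1.1030 × (6293.3 m) = 6.94 km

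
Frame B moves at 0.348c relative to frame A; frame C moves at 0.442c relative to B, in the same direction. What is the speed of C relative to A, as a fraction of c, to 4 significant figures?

Compose boost 2: (0.442 + 0.348)/(1 + 0.442×0.348) = 0.7900/1.15382 = 0.6847

u ≈ 0.6847c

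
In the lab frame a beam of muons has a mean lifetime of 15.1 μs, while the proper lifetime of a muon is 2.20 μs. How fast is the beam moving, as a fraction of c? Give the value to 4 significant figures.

γ = Δt/τ₀ = 15.1/2.20 = 6.86364
β = √(1 − 1/γ²) = √(1 − 1/6.86364²) = 0.9893

β ≈ 0.9893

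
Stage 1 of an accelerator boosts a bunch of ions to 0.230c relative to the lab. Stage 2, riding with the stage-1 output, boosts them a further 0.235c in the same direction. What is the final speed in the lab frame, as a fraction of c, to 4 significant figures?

u ≈ 0.4412c

Compose boost 2: (0.235 + 0.230)/(1 + 0.235×0.230) = 0.4650/1.05405 = 0.4412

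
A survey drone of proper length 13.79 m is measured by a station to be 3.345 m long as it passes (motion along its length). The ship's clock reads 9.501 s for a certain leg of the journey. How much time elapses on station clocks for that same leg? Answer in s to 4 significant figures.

Length contraction ⇒ γ = L₀/L = 13.79/3.345 = 4.12257
Time dilation: Δt = γτ₀ = 4.12257 × 9.501 s = 39.17 s

Δt ≈ 39.17 s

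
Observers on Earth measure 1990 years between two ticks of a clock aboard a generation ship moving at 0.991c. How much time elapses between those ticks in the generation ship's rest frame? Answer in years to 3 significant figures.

τ₀ ≈ 266 years

γ = 1/√(1 − 0.991²) = 7.4704
Proper time: τ₀ = Δt/γ = 1990/7.4704 = 266 years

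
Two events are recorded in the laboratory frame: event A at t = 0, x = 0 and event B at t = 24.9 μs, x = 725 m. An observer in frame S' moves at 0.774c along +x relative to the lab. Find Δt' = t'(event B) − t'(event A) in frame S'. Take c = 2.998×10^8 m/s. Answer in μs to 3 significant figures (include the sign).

γ = 1/√(1 − 0.774²) = 1.5793
Δt' = γ(Δt − vΔx/c²) = 1.5793 × (24.9 μs − 0.774×725 m / (2.998×10^8 m/s))
= 1.5793 × (23.028 μs) = 36.4 μs

Δt' ≈ 36.4 μs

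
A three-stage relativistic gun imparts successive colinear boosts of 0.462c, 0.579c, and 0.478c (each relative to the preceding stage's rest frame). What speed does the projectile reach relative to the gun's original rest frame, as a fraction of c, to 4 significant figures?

Compose boost 2: (0.579 + 0.462)/(1 + 0.579×0.462) = 1.041/1.26750 = 0.821303
Compose boost 3: (0.478 + 0.821303)/(1 + 0.478×0.821303) = 1.29930/1.39258 = 0.9330

u ≈ 0.9330c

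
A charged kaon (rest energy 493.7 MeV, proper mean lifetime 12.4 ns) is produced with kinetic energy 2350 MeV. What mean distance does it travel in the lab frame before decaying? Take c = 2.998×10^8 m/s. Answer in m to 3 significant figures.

d ≈ 21.1 m

γ = 1 + K/(m₀c²) = 1 + 2350/493.7 = 5.7600
β = √(1 − 1/γ²) = 0.98481
Dilated lifetime: γτ₀ = 5.7600 × 12.4 ns = 71.424 ns
d = βc·γτ₀ = 0.98481 × (2.998×10^8 m/s) × 7.1424×10^-8 s = 21.1 m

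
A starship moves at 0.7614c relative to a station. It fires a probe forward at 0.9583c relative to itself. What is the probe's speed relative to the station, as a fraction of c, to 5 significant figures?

u ≈ 0.99425c

Relativistic velocity addition: u = (u' + v)/(1 + u'v/c²)
= (0.9583 + 0.7614)/(1 + 0.9583×0.7614) = 1.7197/1.729650 = 0.99425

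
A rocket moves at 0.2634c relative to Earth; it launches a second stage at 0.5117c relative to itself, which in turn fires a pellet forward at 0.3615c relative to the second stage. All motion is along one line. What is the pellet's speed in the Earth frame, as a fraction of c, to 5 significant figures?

u ≈ 0.83770c

Compose boost 2: (0.5117 + 0.2634)/(1 + 0.5117×0.2634) = 0.77510/1.134782 = 0.6830388
Compose boost 3: (0.3615 + 0.6830388)/(1 + 0.3615×0.6830388) = 1.044539/1.246919 = 0.83770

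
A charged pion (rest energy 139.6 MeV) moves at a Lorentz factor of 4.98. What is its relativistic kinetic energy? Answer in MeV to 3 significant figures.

γ = 4.98 (given)
K = (γ − 1)m₀c² = (4.98 − 1) × 139.6 MeV = 3.9800 × 139.6 MeV = 556 MeV

K ≈ 556 MeV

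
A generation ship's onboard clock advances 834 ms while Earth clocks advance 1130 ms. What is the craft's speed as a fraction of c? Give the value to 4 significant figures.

γ = Δt/τ₀ = 1130/834 = 1.35492
β = √(1 − 1/γ²) = √(1 − 1/1.35492²) = 0.6747

β ≈ 0.6747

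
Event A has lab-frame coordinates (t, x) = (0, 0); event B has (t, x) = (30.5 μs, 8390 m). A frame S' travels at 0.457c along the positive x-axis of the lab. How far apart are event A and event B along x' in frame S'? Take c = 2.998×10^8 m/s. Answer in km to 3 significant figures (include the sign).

γ = 1/√(1 − 0.457²) = 1.1243
Δx' = γ(Δx − vΔt) = 1.1243 × (8390 m − 0.457×(2.998×10^8 m/s)×30.5×10^-6 s)
= 1.1243 × (4211.2 m) = 4.73 km

Δx' ≈ 4.73 km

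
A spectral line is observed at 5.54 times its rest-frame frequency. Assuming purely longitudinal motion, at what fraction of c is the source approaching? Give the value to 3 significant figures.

β ≈ 0.937

f_obs/f_src = √((1+β)/(1−β)) = 5.54  ⇒  (1+β)/(1−β) = 30.692
β = |1 − D²|/(1 + D²) = |1 − 30.692|/(1 + 30.692) = 0.937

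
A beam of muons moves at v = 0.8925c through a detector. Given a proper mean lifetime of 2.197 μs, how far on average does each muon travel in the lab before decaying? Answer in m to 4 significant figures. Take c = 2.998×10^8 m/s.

d ≈ 1303 m

γ = 1/√(1 − 0.8925²) = 2.21706
Dilated lifetime: Δt = γτ₀ = 2.21706 × 2.197 μs = 4.87089 μs
d = vΔt = 0.8925c × 4.87089 μs = 2.67572×10^8 m/s × 4.87089×10^-6 s = 1303 m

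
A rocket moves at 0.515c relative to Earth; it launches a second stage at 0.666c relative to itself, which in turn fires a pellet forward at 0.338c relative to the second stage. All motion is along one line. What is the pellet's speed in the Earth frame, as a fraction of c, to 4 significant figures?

u ≈ 0.9384c

Compose boost 2: (0.666 + 0.515)/(1 + 0.666×0.515) = 1.181/1.34299 = 0.879381
Compose boost 3: (0.338 + 0.879381)/(1 + 0.338×0.879381) = 1.21738/1.29723 = 0.9384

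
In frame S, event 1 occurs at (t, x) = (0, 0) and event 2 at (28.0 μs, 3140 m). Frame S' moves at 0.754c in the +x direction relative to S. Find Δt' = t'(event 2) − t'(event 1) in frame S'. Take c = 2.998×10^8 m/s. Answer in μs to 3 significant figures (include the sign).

Δt' ≈ 30.6 μs

γ = 1/√(1 − 0.754²) = 1.5224
Δt' = γ(Δt − vΔx/c²) = 1.5224 × (28.0 μs − 0.754×3140 m / (2.998×10^8 m/s))
= 1.5224 × (20.103 μs) = 30.6 μs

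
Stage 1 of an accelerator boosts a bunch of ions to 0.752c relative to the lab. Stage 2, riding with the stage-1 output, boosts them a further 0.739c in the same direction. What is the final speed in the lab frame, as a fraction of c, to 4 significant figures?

u ≈ 0.9584c

Compose boost 2: (0.739 + 0.752)/(1 + 0.739×0.752) = 1.491/1.55573 = 0.9584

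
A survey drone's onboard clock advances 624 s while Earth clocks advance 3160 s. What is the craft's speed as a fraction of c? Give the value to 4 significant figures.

γ = Δt/τ₀ = 3160/624 = 5.06410
β = √(1 − 1/γ²) = √(1 − 1/5.06410²) = 0.9803

β ≈ 0.9803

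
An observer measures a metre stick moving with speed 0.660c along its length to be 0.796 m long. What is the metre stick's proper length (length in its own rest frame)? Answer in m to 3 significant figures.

L₀ ≈ 1.06 m

γ = 1/√(1 − 0.660²) = 1.3311
L₀ = γL = 1.3311 × 0.796 = 1.06 m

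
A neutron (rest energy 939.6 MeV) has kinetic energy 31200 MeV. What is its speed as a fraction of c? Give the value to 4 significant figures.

β ≈ 0.9996

γ = 1 + K/(m₀c²) = 1 + 31200/939.6 = 34.2056
β = √(1 − 1/γ²) = 0.9996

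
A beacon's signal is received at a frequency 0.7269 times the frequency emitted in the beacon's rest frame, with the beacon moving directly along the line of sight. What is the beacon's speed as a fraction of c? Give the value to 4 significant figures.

β ≈ 0.3086

f_obs/f_src = √((1−β)/(1+β)) = 0.7269  ⇒  (1−β)/(1+β) = 0.528384
β = |1 − D²|/(1 + D²) = |1 − 0.528384|/(1 + 0.528384) = 0.3086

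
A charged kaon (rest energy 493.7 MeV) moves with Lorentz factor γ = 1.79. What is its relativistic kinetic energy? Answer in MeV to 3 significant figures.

K ≈ 390 MeV

γ = 1.79 (given)
K = (γ − 1)m₀c² = (1.79 − 1) × 493.7 MeV = 0.79000 × 493.7 MeV = 390 MeV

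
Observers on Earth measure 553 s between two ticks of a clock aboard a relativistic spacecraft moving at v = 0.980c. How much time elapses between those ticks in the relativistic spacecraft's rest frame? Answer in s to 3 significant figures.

γ = 1/√(1 − 0.980²) = 5.0252
Proper time: τ₀ = Δt/γ = 553/5.0252 = 110 s

τ₀ ≈ 110 s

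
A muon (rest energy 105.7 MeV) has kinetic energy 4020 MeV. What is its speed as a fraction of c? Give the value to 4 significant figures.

γ = 1 + K/(m₀c²) = 1 + 4020/105.7 = 39.0322
β = √(1 − 1/γ²) = 0.9997

β ≈ 0.9997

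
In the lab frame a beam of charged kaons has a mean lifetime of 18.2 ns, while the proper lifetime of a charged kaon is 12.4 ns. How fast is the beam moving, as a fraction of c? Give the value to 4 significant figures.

β ≈ 0.7320

γ = Δt/τ₀ = 18.2/12.4 = 1.46774
β = √(1 − 1/γ²) = √(1 − 1/1.46774²) = 0.7320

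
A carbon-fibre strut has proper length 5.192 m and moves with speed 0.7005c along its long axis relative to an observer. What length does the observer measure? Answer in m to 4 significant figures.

L ≈ 3.705 m

γ = 1/√(1 − 0.7005²) = 1.40124
Length contraction: L = L₀/γ = 5.192/1.40124 = 3.705 m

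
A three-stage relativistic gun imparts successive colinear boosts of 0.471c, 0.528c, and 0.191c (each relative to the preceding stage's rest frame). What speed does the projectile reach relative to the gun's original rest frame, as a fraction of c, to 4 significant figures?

Compose boost 2: (0.528 + 0.471)/(1 + 0.528×0.471) = 0.9990/1.24869 = 0.800040
Compose boost 3: (0.191 + 0.800040)/(1 + 0.191×0.800040) = 0.991040/1.15281 = 0.8597

u ≈ 0.8597c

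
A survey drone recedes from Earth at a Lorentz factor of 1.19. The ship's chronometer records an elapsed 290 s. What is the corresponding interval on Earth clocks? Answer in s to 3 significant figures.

Δt ≈ 345 s

γ = 1.19 (given)
Time dilation: Δt = γτ₀ = 1.19 × 290 s = 345 s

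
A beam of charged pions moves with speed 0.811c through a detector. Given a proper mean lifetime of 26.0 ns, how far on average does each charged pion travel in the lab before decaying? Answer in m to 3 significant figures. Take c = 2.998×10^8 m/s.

d ≈ 10.8 m

γ = 1/√(1 − 0.811²) = 1.7093
Dilated lifetime: Δt = γτ₀ = 1.7093 × 26.0 ns = 44.441 ns
d = vΔt = 0.811c × 44.441 ns = 2.4314×10^8 m/s × 4.4441×10^-8 s = 10.8 m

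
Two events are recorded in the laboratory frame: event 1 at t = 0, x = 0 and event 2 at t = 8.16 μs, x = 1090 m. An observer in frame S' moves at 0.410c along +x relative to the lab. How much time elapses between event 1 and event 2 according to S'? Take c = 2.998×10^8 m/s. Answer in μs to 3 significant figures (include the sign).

γ = 1/√(1 − 0.410²) = 1.0964
Δt' = γ(Δt − vΔx/c²) = 1.0964 × (8.16 μs − 0.410×1090 m / (2.998×10^8 m/s))
= 1.0964 × (6.6693 μs) = 7.31 μs

Δt' ≈ 7.31 μs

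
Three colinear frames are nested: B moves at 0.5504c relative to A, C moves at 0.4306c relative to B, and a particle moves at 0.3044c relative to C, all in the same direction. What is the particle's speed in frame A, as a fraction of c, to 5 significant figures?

u ≈ 0.88404c

Compose boost 2: (0.4306 + 0.5504)/(1 + 0.4306×0.5504) = 0.98100/1.237002 = 0.7930463
Compose boost 3: (0.3044 + 0.7930463)/(1 + 0.3044×0.7930463) = 1.097446/1.241403 = 0.88404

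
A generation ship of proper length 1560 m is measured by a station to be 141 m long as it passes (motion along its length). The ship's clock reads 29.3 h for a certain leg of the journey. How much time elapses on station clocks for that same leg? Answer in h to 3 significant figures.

Δt ≈ 324 h

Length contraction ⇒ γ = L₀/L = 1560/141 = 11.064
Time dilation: Δt = γτ₀ = 11.064 × 29.3 h = 324 h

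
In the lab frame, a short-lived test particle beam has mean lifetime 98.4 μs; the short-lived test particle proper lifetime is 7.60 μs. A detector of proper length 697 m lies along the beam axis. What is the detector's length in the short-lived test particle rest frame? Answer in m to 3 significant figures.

L ≈ 53.8 m

Time dilation ⇒ γ = Δt/τ₀ = 98.4/7.60 = 12.947
Length contraction: L = L₀/γ = 697/12.947 = 53.8 m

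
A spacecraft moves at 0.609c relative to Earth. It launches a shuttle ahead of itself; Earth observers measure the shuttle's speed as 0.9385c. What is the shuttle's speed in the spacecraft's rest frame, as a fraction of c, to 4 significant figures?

Inverse velocity addition: u' = (u − v)/(1 − uv/c²)
= (0.9385 − 0.609)/(1 − 0.9385×0.609) = 0.3295/0.428454 = 0.7690

u' ≈ 0.7690c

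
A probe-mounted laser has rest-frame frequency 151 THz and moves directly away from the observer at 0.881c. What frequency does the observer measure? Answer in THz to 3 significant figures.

Relativistic Doppler: f_obs = f_src √((1−β)/(1+β))
= 151 × √(0.11900/1.8810) = 151 × 0.25152 = 38.0 THz

f_obs ≈ 38.0 THz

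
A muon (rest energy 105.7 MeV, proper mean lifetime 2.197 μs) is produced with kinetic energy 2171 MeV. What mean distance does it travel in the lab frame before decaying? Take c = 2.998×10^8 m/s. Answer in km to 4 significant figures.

d ≈ 14.17 km

γ = 1 + K/(m₀c²) = 1 + 2171/105.7 = 21.5393
β = √(1 − 1/γ²) = 0.998922
Dilated lifetime: γτ₀ = 21.5393 × 2.197 μs = 47.3218 μs
d = βc·γτ₀ = 0.998922 × (2.998×10^8 m/s) × 4.73218×10^-5 s = 14.17 km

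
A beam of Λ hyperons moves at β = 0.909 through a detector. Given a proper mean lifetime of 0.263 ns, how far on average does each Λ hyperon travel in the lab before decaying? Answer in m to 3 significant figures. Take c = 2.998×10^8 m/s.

d ≈ 0.172 m

γ = 1/√(1 − 0.909²) = 2.3993
Dilated lifetime: Δt = γτ₀ = 2.3993 × 0.263 ns = 0.63100 ns
d = vΔt = 0.909c × 0.63100 ns = 2.7252×10^8 m/s × 6.3100×10^-10 s = 0.172 m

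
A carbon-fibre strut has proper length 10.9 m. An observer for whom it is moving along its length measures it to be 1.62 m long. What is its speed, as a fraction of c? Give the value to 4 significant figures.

γ = L₀/L = 10.9/1.62 = 6.72840
β = √(1 − 1/γ²) = 0.9889

β ≈ 0.9889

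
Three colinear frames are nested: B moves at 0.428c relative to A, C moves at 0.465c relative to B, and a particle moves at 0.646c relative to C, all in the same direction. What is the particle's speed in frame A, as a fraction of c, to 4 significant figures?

u ≈ 0.9390c

Compose boost 2: (0.465 + 0.428)/(1 + 0.465×0.428) = 0.8930/1.19902 = 0.744775
Compose boost 3: (0.646 + 0.744775)/(1 + 0.646×0.744775) = 1.39077/1.48112 = 0.9390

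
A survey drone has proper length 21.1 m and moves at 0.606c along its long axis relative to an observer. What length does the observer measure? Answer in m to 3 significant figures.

γ = 1/√(1 − 0.606²) = 1.2571
Length contraction: L = L₀/γ = 21.1/1.2571 = 16.8 m

L ≈ 16.8 m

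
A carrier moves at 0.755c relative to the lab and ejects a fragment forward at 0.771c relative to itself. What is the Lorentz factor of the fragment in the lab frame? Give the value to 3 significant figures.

u_lab = (0.771 + 0.755)/(1 + 0.771×0.755) = 1.526/1.58210 = 0.964538
γ = 1/√(1 − 0.964538²) = 3.79

γ ≈ 3.79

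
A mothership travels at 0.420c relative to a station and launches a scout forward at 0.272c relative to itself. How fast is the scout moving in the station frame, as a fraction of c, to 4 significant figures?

u ≈ 0.6211c

Compose boost 2: (0.272 + 0.420)/(1 + 0.272×0.420) = 0.6920/1.11424 = 0.6211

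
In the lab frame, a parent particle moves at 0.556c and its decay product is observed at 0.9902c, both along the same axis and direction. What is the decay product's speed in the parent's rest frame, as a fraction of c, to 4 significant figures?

Inverse velocity addition: u' = (u − v)/(1 − uv/c²)
= (0.9902 − 0.556)/(1 − 0.9902×0.556) = 0.4342/0.449449 = 0.9661

u' ≈ 0.9661c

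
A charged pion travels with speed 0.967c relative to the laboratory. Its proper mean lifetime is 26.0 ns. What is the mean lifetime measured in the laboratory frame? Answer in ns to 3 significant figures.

Δt ≈ 102 ns

γ = 1/√(1 − 0.967²) = 3.9250
Time dilation: Δt = γτ₀ = 3.9250 × 26.0 ns = 102 ns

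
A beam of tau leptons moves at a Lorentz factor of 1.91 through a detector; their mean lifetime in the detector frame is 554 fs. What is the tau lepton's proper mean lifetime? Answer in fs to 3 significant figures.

γ = 1.91 (given)
Proper time: τ₀ = Δt/γ = 554/1.91 = 290 fs

τ₀ ≈ 290 fs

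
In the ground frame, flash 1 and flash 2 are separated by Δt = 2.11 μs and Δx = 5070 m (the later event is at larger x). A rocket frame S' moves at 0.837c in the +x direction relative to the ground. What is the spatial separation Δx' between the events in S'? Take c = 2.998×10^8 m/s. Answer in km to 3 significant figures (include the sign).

γ = 1/√(1 − 0.837²) = 1.8275
Δx' = γ(Δx − vΔt) = 1.8275 × (5070 m − 0.837×(2.998×10^8 m/s)×2.11×10^-6 s)
= 1.8275 × (4540.5 m) = 8.30 km

Δx' ≈ 8.30 km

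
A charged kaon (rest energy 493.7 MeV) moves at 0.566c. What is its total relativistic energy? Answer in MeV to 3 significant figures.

γ = 1/√(1 − 0.566²) = 1.2130
E = γm₀c² = 1.2130 × 493.7 MeV = 599 MeV

E ≈ 599 MeV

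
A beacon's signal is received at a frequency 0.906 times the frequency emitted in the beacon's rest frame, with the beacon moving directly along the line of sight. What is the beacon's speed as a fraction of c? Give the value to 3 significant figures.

f_obs/f_src = √((1−β)/(1+β)) = 0.906  ⇒  (1−β)/(1+β) = 0.82084
β = |1 − D²|/(1 + D²) = |1 − 0.82084|/(1 + 0.82084) = 0.0984

β ≈ 0.0984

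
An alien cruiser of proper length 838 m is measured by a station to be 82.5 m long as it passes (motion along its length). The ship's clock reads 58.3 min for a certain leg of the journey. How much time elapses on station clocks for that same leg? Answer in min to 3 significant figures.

Length contraction ⇒ γ = L₀/L = 838/82.5 = 10.158
Time dilation: Δt = γτ₀ = 10.158 × 58.3 min = 592 min

Δt ≈ 592 min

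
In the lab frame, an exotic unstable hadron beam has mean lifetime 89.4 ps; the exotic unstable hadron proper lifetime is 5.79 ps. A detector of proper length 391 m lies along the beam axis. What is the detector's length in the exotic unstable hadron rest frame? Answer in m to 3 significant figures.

L ≈ 25.3 m

Time dilation ⇒ γ = Δt/τ₀ = 89.4/5.79 = 15.440
Length contraction: L = L₀/γ = 391/15.440 = 25.3 m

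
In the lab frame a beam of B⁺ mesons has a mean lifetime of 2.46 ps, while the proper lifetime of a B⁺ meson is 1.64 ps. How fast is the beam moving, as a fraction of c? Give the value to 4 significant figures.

β ≈ 0.7454

γ = Δt/τ₀ = 2.46/1.64 = 1.50000
β = √(1 − 1/γ²) = √(1 − 1/1.50000²) = 0.7454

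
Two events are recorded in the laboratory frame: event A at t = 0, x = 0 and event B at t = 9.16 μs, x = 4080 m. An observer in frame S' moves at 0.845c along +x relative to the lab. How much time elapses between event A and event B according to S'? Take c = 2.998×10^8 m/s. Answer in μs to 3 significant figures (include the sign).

γ = 1/√(1 − 0.845²) = 1.8700
Δt' = γ(Δt − vΔx/c²) = 1.8700 × (9.16 μs − 0.845×4080 m / (2.998×10^8 m/s))
= 1.8700 × (-2.3397 μs) = -4.38 μs

Δt' ≈ -4.38 μs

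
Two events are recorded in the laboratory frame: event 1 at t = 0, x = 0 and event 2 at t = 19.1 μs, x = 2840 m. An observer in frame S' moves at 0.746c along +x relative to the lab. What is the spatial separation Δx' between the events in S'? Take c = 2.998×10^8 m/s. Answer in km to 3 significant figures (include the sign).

Δx' ≈ -2.15 km

γ = 1/√(1 − 0.746²) = 1.5016
Δx' = γ(Δx − vΔt) = 1.5016 × (2840 m − 0.746×(2.998×10^8 m/s)×19.1×10^-6 s)
= 1.5016 × (-1431.7 m) = -2.15 km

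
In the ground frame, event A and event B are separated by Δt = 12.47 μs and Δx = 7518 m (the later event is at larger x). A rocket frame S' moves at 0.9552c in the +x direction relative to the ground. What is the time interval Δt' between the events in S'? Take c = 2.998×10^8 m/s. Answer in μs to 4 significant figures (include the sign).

Δt' ≈ -38.80 μs

γ = 1/√(1 − 0.9552²) = 3.37882
Δt' = γ(Δt − vΔx/c²) = 3.37882 × (12.47 μs − 0.9552×7518 m / (2.998×10^8 m/s))
= 3.37882 × (-11.4833 μs) = -38.80 μs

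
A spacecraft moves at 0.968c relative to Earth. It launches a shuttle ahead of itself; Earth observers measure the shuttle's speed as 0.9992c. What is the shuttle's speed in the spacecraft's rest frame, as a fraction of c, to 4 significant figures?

u' ≈ 0.9520c

Inverse velocity addition: u' = (u − v)/(1 − uv/c²)
= (0.9992 − 0.968)/(1 − 0.9992×0.968) = 0.03120/0.0327744 = 0.9520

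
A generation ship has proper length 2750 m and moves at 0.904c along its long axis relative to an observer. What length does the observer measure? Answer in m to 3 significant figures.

γ = 1/√(1 − 0.904²) = 2.3390
Length contraction: L = L₀/γ = 2750/2.3390 = 1180 m

L ≈ 1180 m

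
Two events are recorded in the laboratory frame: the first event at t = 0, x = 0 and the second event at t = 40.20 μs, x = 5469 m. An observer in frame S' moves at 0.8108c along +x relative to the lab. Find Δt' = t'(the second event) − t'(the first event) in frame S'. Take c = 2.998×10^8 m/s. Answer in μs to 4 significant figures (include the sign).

γ = 1/√(1 − 0.8108²) = 1.70846
Δt' = γ(Δt − vΔx/c²) = 1.70846 × (40.20 μs − 0.8108×5469 m / (2.998×10^8 m/s))
= 1.70846 × (25.4093 μs) = 43.41 μs

Δt' ≈ 43.41 μs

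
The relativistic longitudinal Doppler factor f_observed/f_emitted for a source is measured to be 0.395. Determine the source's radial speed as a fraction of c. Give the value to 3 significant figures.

β ≈ 0.730

f_obs/f_src = √((1−β)/(1+β)) = 0.395  ⇒  (1−β)/(1+β) = 0.15603
β = |1 − D²|/(1 + D²) = |1 − 0.15603|/(1 + 0.15603) = 0.730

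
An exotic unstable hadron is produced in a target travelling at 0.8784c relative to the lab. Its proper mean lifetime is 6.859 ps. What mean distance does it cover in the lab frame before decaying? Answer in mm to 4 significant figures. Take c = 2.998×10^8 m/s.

γ = 1/√(1 − 0.8784²) = 2.09237
Dilated lifetime: Δt = γτ₀ = 2.09237 × 6.859 ps = 14.3516 ps
d = vΔt = 0.8784c × 14.3516 ps = 2.63344×10^8 m/s × 1.43516×10^-11 s = 3.779 mm

d ≈ 3.779 mm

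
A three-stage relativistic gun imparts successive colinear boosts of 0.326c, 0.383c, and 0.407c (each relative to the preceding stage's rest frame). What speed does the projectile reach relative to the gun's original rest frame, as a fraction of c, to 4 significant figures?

Compose boost 2: (0.383 + 0.326)/(1 + 0.383×0.326) = 0.7090/1.12486 = 0.630302
Compose boost 3: (0.407 + 0.630302)/(1 + 0.407×0.630302) = 1.03730/1.25653 = 0.8255

u ≈ 0.8255c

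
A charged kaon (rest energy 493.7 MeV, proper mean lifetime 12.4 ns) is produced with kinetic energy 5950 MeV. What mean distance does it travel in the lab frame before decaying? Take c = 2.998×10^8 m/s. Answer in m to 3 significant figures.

d ≈ 48.4 m

γ = 1 + K/(m₀c²) = 1 + 5950/493.7 = 13.052
β = √(1 − 1/γ²) = 0.99706
Dilated lifetime: γτ₀ = 13.052 × 12.4 ns = 161.84 ns
d = βc·γτ₀ = 0.99706 × (2.998×10^8 m/s) × 1.6184×10^-7 s = 48.4 m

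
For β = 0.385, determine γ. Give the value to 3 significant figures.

γ = 1/√(1 − β²) = 1/√(1 − 0.385²) = 1/√(0.85177) = 1.08

γ ≈ 1.08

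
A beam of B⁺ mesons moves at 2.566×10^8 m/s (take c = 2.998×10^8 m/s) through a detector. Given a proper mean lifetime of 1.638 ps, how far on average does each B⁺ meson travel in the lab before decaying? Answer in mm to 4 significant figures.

β = v/c = 2.566×10^8 / 2.998×10^8 = 0.855904
γ = 1/√(1 − 0.855904²) = 1.93373
Dilated lifetime: Δt = γτ₀ = 1.93373 × 1.638 ps = 3.16745 ps
d = vΔt = 0.855904c × 3.16745 ps = 2.56600×10^8 m/s × 3.16745×10^-12 s = 0.8128 mm

d ≈ 0.8128 mm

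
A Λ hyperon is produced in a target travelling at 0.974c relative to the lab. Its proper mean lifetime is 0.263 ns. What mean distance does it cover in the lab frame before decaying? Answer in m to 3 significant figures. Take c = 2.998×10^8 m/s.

γ = 1/√(1 − 0.974²) = 4.4141
Dilated lifetime: Δt = γτ₀ = 4.4141 × 0.263 ns = 1.1609 ns
d = vΔt = 0.974c × 1.1609 ns = 2.9201×10^8 m/s × 1.1609×10^-9 s = 0.339 m

d ≈ 0.339 m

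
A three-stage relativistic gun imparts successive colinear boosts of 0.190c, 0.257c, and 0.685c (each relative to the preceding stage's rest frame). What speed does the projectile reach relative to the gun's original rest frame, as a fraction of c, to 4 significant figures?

Compose boost 2: (0.257 + 0.190)/(1 + 0.257×0.190) = 0.4470/1.04883 = 0.426189
Compose boost 3: (0.685 + 0.426189)/(1 + 0.685×0.426189) = 1.11119/1.29194 = 0.8601

u ≈ 0.8601c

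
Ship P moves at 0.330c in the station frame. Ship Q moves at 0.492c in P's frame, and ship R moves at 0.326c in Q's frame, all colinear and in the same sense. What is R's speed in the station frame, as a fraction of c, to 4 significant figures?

u ≈ 0.8396c

Compose boost 2: (0.492 + 0.330)/(1 + 0.492×0.330) = 0.8220/1.16236 = 0.707182
Compose boost 3: (0.326 + 0.707182)/(1 + 0.326×0.707182) = 1.03318/1.23054 = 0.8396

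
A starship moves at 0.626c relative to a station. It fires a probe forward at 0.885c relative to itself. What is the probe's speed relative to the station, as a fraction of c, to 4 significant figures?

u ≈ 0.9723c

Relativistic velocity addition: u = (u' + v)/(1 + u'v/c²)
= (0.885 + 0.626)/(1 + 0.885×0.626) = 1.511/1.55401 = 0.9723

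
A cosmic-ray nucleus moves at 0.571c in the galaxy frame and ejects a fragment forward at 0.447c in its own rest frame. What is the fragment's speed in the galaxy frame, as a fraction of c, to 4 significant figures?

Compose boost 2: (0.447 + 0.571)/(1 + 0.447×0.571) = 1.018/1.25524 = 0.8110

u ≈ 0.8110c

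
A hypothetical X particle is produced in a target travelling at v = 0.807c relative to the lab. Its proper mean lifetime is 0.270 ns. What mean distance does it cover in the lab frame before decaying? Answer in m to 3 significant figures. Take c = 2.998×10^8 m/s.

γ = 1/√(1 − 0.807²) = 1.6933
Dilated lifetime: Δt = γτ₀ = 1.6933 × 0.270 ns = 0.45720 ns
d = vΔt = 0.807c × 0.45720 ns = 2.4194×10^8 m/s × 4.5720×10^-10 s = 0.111 m

d ≈ 0.111 m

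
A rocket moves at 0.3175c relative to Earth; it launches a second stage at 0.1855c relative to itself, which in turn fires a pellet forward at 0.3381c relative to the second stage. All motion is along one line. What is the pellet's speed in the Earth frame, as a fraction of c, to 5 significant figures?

u ≈ 0.70060c

Compose boost 2: (0.1855 + 0.3175)/(1 + 0.1855×0.3175) = 0.50300/1.058896 = 0.4750229
Compose boost 3: (0.3381 + 0.4750229)/(1 + 0.3381×0.4750229) = 0.8131229/1.160605 = 0.70060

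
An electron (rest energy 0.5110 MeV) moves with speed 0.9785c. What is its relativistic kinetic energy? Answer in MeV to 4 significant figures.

K ≈ 1.967 MeV

γ = 1/√(1 − 0.9785²) = 4.84856
K = (γ − 1)m₀c² = (4.84856 − 1) × 0.5110 MeV = 3.84856 × 0.5110 MeV = 1.967 MeV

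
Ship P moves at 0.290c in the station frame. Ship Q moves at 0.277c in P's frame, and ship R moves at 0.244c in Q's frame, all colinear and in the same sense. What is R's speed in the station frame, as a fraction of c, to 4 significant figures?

Compose boost 2: (0.277 + 0.290)/(1 + 0.277×0.290) = 0.5670/1.08033 = 0.524840
Compose boost 3: (0.244 + 0.524840)/(1 + 0.244×0.524840) = 0.768840/1.12806 = 0.6816

u ≈ 0.6816c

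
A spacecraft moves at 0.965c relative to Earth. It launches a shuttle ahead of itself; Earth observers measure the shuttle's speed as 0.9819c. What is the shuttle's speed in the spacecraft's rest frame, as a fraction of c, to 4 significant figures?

Inverse velocity addition: u' = (u − v)/(1 − uv/c²)
= (0.9819 − 0.965)/(1 − 0.9819×0.965) = 0.01690/0.0524665 = 0.3221

u' ≈ 0.3221c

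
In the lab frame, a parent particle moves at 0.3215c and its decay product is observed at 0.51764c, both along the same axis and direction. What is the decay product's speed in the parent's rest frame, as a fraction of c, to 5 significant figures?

u' ≈ 0.23530c

Inverse velocity addition: u' = (u − v)/(1 − uv/c²)
= (0.51764 − 0.3215)/(1 − 0.51764×0.3215) = 0.19614/0.8335787 = 0.23530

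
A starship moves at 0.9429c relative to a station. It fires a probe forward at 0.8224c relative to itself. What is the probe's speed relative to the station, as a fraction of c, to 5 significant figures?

u ≈ 0.99429c

Relativistic velocity addition: u = (u' + v)/(1 + u'v/c²)
= (0.8224 + 0.9429)/(1 + 0.8224×0.9429) = 1.7653/1.775441 = 0.99429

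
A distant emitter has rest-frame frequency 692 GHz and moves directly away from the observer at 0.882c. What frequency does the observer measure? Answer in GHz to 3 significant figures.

f_obs ≈ 173 GHz

Relativistic Doppler: f_obs = f_src √((1−β)/(1+β))
= 692 × √(0.11800/1.8820) = 692 × 0.25040 = 173 GHz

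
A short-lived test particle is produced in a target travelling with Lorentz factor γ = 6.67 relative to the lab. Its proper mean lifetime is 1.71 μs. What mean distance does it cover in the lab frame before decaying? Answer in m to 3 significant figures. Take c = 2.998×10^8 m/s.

β = √(1 − 1/γ²) = √(1 − 1/6.67²) = 0.98870
Dilated lifetime: Δt = γτ₀ = 6.67 × 1.71 μs = 11.406 μs
d = vΔt = 0.98870c × 11.406 μs = 2.9641×10^8 m/s × 1.1406×10^-5 s = 3380 m

d ≈ 3380 m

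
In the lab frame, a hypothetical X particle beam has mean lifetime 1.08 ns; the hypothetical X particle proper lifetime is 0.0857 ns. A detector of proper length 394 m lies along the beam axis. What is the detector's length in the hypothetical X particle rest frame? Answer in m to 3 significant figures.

Time dilation ⇒ γ = Δt/τ₀ = 1.08/0.0857 = 12.602
Length contraction: L = L₀/γ = 394/12.602 = 31.3 m

L ≈ 31.3 m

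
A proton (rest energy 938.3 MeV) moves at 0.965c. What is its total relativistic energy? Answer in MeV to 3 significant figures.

E ≈ 3580 MeV

γ = 1/√(1 − 0.965²) = 3.8132
E = γm₀c² = 3.8132 × 938.3 MeV = 3580 MeV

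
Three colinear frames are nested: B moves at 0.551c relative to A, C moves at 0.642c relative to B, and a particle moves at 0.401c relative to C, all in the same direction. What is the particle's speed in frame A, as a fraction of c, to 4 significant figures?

u ≈ 0.9474c

Compose boost 2: (0.642 + 0.551)/(1 + 0.642×0.551) = 1.193/1.35374 = 0.881261
Compose boost 3: (0.401 + 0.881261)/(1 + 0.401×0.881261) = 1.28226/1.35339 = 0.9474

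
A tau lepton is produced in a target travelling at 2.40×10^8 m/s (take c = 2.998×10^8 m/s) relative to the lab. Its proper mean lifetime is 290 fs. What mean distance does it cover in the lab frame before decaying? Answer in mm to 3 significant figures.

d ≈ 0.116 mm

β = v/c = 2.40×10^8 / 2.998×10^8 = 0.80053
γ = 1/√(1 − 0.80053²) = 1.6686
Dilated lifetime: Δt = γτ₀ = 1.6686 × 290 fs = 483.91 fs
d = vΔt = 0.80053c × 483.91 fs = 2.4000×10^8 m/s × 4.8391×10^-13 s = 0.116 mm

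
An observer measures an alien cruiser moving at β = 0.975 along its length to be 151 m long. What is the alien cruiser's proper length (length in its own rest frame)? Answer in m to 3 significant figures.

γ = 1/√(1 − 0.975²) = 4.5004
L₀ = γL = 4.5004 × 151 = 680 m

L₀ ≈ 680 m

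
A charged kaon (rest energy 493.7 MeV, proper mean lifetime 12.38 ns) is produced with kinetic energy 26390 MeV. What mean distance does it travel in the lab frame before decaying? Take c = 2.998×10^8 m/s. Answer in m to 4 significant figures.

d ≈ 202.1 m

γ = 1 + K/(m₀c²) = 1 + 26390/493.7 = 54.4535
β = √(1 − 1/γ²) = 0.999831
Dilated lifetime: γτ₀ = 54.4535 × 12.38 ns = 674.135 ns
d = βc·γτ₀ = 0.999831 × (2.998×10^8 m/s) × 6.74135×10^-7 s = 202.1 m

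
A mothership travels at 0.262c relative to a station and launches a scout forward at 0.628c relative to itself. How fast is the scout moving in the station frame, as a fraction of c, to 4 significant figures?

u ≈ 0.7643c

Compose boost 2: (0.628 + 0.262)/(1 + 0.628×0.262) = 0.8900/1.16454 = 0.7643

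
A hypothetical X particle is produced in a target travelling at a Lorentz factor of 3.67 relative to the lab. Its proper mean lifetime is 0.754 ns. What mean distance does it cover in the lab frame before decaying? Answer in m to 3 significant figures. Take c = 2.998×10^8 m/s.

d ≈ 0.798 m

β = √(1 − 1/γ²) = √(1 − 1/3.67²) = 0.96216
Dilated lifetime: Δt = γτ₀ = 3.67 × 0.754 ns = 2.7672 ns
d = vΔt = 0.96216c × 2.7672 ns = 2.8846×10^8 m/s × 2.7672×10^-9 s = 0.798 m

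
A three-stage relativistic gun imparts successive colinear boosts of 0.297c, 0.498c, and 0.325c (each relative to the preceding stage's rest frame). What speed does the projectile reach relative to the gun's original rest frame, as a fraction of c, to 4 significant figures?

Compose boost 2: (0.498 + 0.297)/(1 + 0.498×0.297) = 0.7950/1.14791 = 0.692565
Compose boost 3: (0.325 + 0.692565)/(1 + 0.325×0.692565) = 1.01757/1.22508 = 0.8306

u ≈ 0.8306c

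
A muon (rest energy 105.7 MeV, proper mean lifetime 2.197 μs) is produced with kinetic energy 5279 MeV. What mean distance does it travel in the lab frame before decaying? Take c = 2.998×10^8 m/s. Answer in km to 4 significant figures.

d ≈ 33.55 km

γ = 1 + K/(m₀c²) = 1 + 5279/105.7 = 50.9432
β = √(1 − 1/γ²) = 0.999807
Dilated lifetime: γτ₀ = 50.9432 × 2.197 μs = 111.922 μs
d = βc·γτ₀ = 0.999807 × (2.998×10^8 m/s) × 0.000111922 s = 33.55 km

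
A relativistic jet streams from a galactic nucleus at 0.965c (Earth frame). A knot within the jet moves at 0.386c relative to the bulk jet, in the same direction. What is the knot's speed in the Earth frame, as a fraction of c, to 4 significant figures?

u ≈ 0.9843c

Relativistic velocity addition: u = (u' + v)/(1 + u'v/c²)
= (0.386 + 0.965)/(1 + 0.386×0.965) = 1.351/1.37249 = 0.9843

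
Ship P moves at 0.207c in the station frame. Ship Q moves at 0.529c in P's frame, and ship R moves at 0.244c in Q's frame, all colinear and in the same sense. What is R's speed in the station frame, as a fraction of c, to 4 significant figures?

u ≈ 0.7810c

Compose boost 2: (0.529 + 0.207)/(1 + 0.529×0.207) = 0.7360/1.10950 = 0.663360
Compose boost 3: (0.244 + 0.663360)/(1 + 0.244×0.663360) = 0.907360/1.16186 = 0.7810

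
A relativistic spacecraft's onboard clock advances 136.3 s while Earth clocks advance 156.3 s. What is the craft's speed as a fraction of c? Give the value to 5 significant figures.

γ = Δt/τ₀ = 156.3/136.3 = 1.146735
β = √(1 − 1/γ²) = √(1 − 1/1.146735²) = 0.48943

β ≈ 0.48943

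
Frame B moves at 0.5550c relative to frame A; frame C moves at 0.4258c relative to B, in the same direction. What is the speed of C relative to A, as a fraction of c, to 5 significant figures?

Compose boost 2: (0.4258 + 0.5550)/(1 + 0.4258×0.5550) = 0.98080/1.236319 = 0.79332

u ≈ 0.79332c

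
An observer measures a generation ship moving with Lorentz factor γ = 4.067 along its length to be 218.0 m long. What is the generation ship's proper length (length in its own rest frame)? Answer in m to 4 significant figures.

L₀ ≈ 886.6 m

γ = 4.067 (given)
L₀ = γL = 4.067 × 218.0 = 886.6 m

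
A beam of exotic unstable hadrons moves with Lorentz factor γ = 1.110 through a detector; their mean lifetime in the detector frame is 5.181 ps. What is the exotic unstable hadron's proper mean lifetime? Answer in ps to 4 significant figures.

τ₀ ≈ 4.668 ps

γ = 1.110 (given)
Proper time: τ₀ = Δt/γ = 5.181/1.110 = 4.668 ps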